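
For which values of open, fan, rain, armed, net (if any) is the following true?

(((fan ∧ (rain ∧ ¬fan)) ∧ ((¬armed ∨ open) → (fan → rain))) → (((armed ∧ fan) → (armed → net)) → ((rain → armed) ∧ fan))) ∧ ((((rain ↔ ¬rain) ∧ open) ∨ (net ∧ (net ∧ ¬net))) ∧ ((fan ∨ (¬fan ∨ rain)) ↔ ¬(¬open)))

The conjunct ((rain ↔ ¬rain) ∧ open) ∨ (net ∧ (net ∧ ¬net)) is unsatisfiable on its own:
  open=F, rain=F, net=F: evaluates to False.
  open=F, rain=F, net=T: evaluates to False.
  open=F, rain=T, net=F: evaluates to False.
  open=F, rain=T, net=T: evaluates to False.
  open=T, rain=F, net=F: evaluates to False.
  open=T, rain=F, net=T: evaluates to False.
  open=T, rain=T, net=F: evaluates to False.
  open=T, rain=T, net=T: evaluates to False.
So the whole conjunction is unsatisfiable.

The formula is unsatisfiable.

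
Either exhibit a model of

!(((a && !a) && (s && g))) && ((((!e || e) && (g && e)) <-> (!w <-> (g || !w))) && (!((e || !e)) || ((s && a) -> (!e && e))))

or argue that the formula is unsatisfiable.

s: False, a: True, w: True, e: False, g: True

  !(((a && !a) && (s && g))) = True
    (a && !a) && (s && g) = False
      a && !a = False
        !a = False
      s && g = False
  (((!e || e) && (g && e)) <-> (!w <-> (g || !w))) && (!((e || !e)) || ((s && a) -> (!e && e))) = True
    ((!e || e) && (g && e)) <-> (!w <-> (g || !w)) = True
      (!e || e) && (g && e) = False
        !e || e = True
          !e = True
        g && e = False
      !w <-> (g || !w) = False
        !w = False
        g || !w = True
          !w = False
    !((e || !e)) || ((s && a) -> (!e && e)) = True
      !((e || !e)) = False
        e || !e = True
          !e = True
      (s && a) -> (!e && e) = True
        s && a = False
        !e && e = False
          !e = True
Both conjuncts True, so the formula holds.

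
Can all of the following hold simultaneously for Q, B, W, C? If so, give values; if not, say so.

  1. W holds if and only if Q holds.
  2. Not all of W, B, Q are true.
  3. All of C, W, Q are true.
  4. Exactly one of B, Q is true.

Q = True, B = False, W = True, C = True

  (1) W=T, Q=T — same ✓
  (2) {W, B, Q}: 2/3 true — not all ✓
  (3) {C, W, Q}: all 3 true ✓
  (4) {B, Q}: 1 true — exactly one ✓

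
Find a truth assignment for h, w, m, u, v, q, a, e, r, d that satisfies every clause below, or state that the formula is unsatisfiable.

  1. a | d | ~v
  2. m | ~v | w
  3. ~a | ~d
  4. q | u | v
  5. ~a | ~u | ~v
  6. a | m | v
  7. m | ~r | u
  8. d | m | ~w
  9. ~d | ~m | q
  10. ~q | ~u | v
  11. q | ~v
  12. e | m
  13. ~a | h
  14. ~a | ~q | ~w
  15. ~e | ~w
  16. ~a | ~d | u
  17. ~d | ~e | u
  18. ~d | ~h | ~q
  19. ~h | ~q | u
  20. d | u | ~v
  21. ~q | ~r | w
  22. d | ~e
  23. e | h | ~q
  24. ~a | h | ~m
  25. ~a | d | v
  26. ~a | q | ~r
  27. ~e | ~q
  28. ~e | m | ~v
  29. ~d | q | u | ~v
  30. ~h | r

h: True, w: False, m: True, u: True, v: False, q: False, a: False, e: False, r: True, d: False

Set h = True.
  then (~h | r) forces r = True.
Set w = False.
  then (~q | ~r | w) forces q = False.
  then (~a | q | ~r) forces a = False.
  then (q | ~v) forces v = False.
  then (q | u | v) forces u = True.
  then (a | m | v) forces m = True.
  then (~d | ~m | q) forces d = False.
  then (d | ~e) forces e = False.
All clauses satisfied.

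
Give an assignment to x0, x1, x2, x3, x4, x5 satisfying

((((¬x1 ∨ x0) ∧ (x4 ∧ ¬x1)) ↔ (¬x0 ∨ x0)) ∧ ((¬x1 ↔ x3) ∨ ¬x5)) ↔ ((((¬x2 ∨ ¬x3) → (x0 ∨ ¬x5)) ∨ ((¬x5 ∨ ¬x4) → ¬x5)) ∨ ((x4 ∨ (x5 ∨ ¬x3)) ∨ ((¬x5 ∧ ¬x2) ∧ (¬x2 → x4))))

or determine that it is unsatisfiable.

x0 = False, x1 = False, x2 = False, x3 = True, x4 = True, x5 = False

  ((((¬x1 ∨ x0) ∧ (x4 ∧ ¬x1)) ↔ (¬x0 ∨ x0)) ∧ ((¬x1 ↔ x3) ∨ ¬x5)) ↔ ((((¬x2 ∨ ¬x3) → (x0 ∨ ¬x5)) ∨ ((¬x5 ∨ ¬x4) → ¬x5)) ∨ ((x4 ∨ (x5 ∨ ¬x3)) ∨ ((¬x5 ∧ ¬x2) ∧ (¬x2 → x4)))) = True
    (((¬x1 ∨ x0) ∧ (x4 ∧ ¬x1)) ↔ (¬x0 ∨ x0)) ∧ ((¬x1 ↔ x3) ∨ ¬x5) = True
      ((¬x1 ∨ x0) ∧ (x4 ∧ ¬x1)) ↔ (¬x0 ∨ x0) = True
        (¬x1 ∨ x0) ∧ (x4 ∧ ¬x1) = True
          ¬x1 ∨ x0 = True
            ¬x1 = True
          x4 ∧ ¬x1 = True
            ¬x1 = True
        ¬x0 ∨ x0 = True
          ¬x0 = True
      (¬x1 ↔ x3) ∨ ¬x5 = True
        ¬x1 ↔ x3 = True
          ¬x1 = True
        ¬x5 = True
    (((¬x2 ∨ ¬x3) → (x0 ∨ ¬x5)) ∨ ((¬x5 ∨ ¬x4) → ¬x5)) ∨ ((x4 ∨ (x5 ∨ ¬x3)) ∨ ((¬x5 ∧ ¬x2) ∧ (¬x2 → x4))) = True
      ((¬x2 ∨ ¬x3) → (x0 ∨ ¬x5)) ∨ ((¬x5 ∨ ¬x4) → ¬x5) = True
        (¬x2 ∨ ¬x3) → (x0 ∨ ¬x5) = True
          ¬x2 ∨ ¬x3 = True
            ¬x2 = True
            ¬x3 = False
          x0 ∨ ¬x5 = True
            ¬x5 = True
        (¬x5 ∨ ¬x4) → ¬x5 = True
          ¬x5 ∨ ¬x4 = True
            ¬x5 = True
            ¬x4 = False
          ¬x5 = True
      (x4 ∨ (x5 ∨ ¬x3)) ∨ ((¬x5 ∧ ¬x2) ∧ (¬x2 → x4)) = True
        x4 ∨ (x5 ∨ ¬x3) = True
          x5 ∨ ¬x3 = False
            ¬x3 = False
        (¬x5 ∧ ¬x2) ∧ (¬x2 → x4) = True
          ¬x5 ∧ ¬x2 = True
            ¬x5 = True
            ¬x2 = True
          ¬x2 → x4 = True
            ¬x2 = True
The formula evaluates to True.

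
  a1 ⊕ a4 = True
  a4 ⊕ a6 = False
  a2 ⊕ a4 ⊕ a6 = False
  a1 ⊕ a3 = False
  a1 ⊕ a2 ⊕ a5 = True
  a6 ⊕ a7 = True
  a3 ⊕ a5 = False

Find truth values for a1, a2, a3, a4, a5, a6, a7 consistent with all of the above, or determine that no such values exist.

UNSATISFIABLE

Adding constraints 2, 3, 4, 5, 7 mod 2: every variable appears an even number of times on the left, so the left side is 0.
But the right sides sum to 1 (mod 2). 0 ≠ 1 — the system is inconsistent.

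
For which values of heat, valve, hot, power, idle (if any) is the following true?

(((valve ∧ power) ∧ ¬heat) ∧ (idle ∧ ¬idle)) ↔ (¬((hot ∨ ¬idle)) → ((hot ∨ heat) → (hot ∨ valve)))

heat: True, valve: False, hot: False, power: False, idle: True

  (((valve ∧ power) ∧ ¬heat) ∧ (idle ∧ ¬idle)) ↔ (¬((hot ∨ ¬idle)) → ((hot ∨ heat) → (hot ∨ valve))) = True
    ((valve ∧ power) ∧ ¬heat) ∧ (idle ∧ ¬idle) = False
      (valve ∧ power) ∧ ¬heat = False
        valve ∧ power = False
        ¬heat = False
      idle ∧ ¬idle = False
        ¬idle = False
    ¬((hot ∨ ¬idle)) → ((hot ∨ heat) → (hot ∨ valve)) = False
      ¬((hot ∨ ¬idle)) = True
        hot ∨ ¬idle = False
          ¬idle = False
      (hot ∨ heat) → (hot ∨ valve) = False
        hot ∨ heat = True
        hot ∨ valve = False
The formula evaluates to True.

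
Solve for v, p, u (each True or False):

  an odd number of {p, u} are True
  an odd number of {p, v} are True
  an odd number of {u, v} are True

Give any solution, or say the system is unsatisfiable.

Adding constraints 1, 2, 3 mod 2: every variable appears an even number of times on the left, so the left side is 0.
But the right sides sum to 1 (mod 2). 0 ≠ 1 — the system is inconsistent.

No satisfying assignment exists.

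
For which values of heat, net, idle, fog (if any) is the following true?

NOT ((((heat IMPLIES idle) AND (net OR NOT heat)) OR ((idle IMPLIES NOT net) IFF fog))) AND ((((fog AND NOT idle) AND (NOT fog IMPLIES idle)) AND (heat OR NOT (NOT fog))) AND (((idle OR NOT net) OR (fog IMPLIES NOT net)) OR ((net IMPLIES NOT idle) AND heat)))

The formula is unsatisfiable.

Case idle = True: the conjunct NOT idle is False.
Case idle = False: the formula simplifies to NOT (((NOT heat AND (net OR NOT heat)) OR fog)) AND (((fog AND fog) AND (heat OR NOT (NOT fog))) AND ((NOT net OR (fog IMPLIES NOT net)) OR heat)).
  fog = True: the conjunct NOT (((NOT heat AND (net OR NOT heat)) OR fog)) becomes NOT (((NOT heat AND (net OR NOT heat)) OR True)) = False.
  fog = False: the conjunct fog is False.
Both cases fail — unsatisfiable.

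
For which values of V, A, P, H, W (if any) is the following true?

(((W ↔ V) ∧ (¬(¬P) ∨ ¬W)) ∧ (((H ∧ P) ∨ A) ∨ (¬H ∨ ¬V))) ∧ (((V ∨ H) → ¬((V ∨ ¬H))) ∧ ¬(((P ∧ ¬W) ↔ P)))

Unsatisfiable — no assignment works.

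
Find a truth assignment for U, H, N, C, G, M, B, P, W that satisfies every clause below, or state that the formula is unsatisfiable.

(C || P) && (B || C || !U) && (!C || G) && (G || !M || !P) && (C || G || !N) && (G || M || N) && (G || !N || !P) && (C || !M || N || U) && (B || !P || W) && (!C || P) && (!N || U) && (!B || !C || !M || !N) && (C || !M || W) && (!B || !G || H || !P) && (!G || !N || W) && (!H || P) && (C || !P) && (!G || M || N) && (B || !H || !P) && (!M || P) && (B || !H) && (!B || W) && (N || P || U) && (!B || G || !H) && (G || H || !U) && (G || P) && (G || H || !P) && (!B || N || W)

Set U = True.
Set H = False.
  then (G || H || !U) forces G = True.
Set N = False.
  then (!G || M || N) forces M = True.
  then (!M || P) forces P = True.
  then (!B || !G || H || !P) forces B = False.
  then (C || !P) forces C = True.
  then (B || !P || W) forces W = True.
All clauses satisfied.

U = True; H = False; N = False; C = True; G = True; M = True; B = False; P = True; W = True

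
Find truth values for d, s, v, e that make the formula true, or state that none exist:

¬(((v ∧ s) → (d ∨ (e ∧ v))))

d: False; s: True; v: True; e: False

  ¬(((v ∧ s) → (d ∨ (e ∧ v)))) = True
    (v ∧ s) → (d ∨ (e ∧ v)) = False
      v ∧ s = True
      d ∨ (e ∧ v) = False
        e ∧ v = False
The formula evaluates to True.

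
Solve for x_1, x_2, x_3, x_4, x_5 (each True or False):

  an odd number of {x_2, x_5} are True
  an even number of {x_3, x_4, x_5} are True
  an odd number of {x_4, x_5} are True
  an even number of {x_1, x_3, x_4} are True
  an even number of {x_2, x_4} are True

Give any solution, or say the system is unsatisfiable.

x_1 = False; x_2 = True; x_3 = True; x_4 = True; x_5 = False

{x_2, x_5}: 1 true → odd ✓
{x_3, x_4, x_5}: 2 true → even ✓
{x_4, x_5}: 1 true → odd ✓
{x_1, x_3, x_4}: 2 true → even ✓
{x_2, x_4}: 2 true → even ✓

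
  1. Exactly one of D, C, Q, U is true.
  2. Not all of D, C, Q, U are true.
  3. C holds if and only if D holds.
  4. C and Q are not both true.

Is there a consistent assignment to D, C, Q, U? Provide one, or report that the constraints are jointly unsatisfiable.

D: False, C: False, Q: False, U: True

  (1) {D, C, Q, U}: 1 true — exactly one ✓
  (2) {D, C, Q, U}: 1/4 true — not all ✓
  (3) C=F, D=F — same ✓
  (4) C=F, Q=F — not both ✓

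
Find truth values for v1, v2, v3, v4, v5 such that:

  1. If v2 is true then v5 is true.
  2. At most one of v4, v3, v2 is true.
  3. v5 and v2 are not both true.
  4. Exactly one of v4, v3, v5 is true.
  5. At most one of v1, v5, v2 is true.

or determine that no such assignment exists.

v1 = True, v2 = False, v3 = False, v4 = True, v5 = False

  (1) v2=F ⇒ v5: vacuous ✓
  (2) {v4, v3, v2}: 1 true — at most one ✓
  (3) v5=F, v2=F — not both ✓
  (4) {v4, v3, v5}: 1 true — exactly one ✓
  (5) {v1, v5, v2}: 1 true — at most one ✓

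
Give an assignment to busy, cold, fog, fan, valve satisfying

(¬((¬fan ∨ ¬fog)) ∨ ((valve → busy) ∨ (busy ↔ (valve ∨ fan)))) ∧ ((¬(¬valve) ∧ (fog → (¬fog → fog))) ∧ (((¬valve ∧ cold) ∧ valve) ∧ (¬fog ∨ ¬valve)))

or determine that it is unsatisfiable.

Unsatisfiable — no assignment works.

Case valve = True: the conjunct ¬valve is False.
Case valve = False: the conjunct ¬(¬valve) becomes ¬(¬False) = False.
Both cases fail — unsatisfiable.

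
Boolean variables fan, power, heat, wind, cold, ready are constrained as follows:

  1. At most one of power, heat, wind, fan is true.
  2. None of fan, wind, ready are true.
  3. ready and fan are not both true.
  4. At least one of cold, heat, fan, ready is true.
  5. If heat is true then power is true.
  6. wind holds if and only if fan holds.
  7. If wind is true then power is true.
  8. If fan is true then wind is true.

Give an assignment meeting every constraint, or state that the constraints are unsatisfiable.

fan = False, power = False, heat = False, wind = False, cold = True, ready = False

  (1) {power, heat, wind, fan}: 0 true — at most one ✓
  (2) {fan, wind, ready}: 0 true — none ✓
  (3) ready=F, fan=F — not both ✓
  (4) {cold, heat, fan, ready}: 1 true — at least one ✓
  (5) heat=F ⇒ power: vacuous ✓
  (6) wind=F, fan=F — same ✓
  (7) wind=F ⇒ power: vacuous ✓
  (8) fan=F ⇒ wind: vacuous ✓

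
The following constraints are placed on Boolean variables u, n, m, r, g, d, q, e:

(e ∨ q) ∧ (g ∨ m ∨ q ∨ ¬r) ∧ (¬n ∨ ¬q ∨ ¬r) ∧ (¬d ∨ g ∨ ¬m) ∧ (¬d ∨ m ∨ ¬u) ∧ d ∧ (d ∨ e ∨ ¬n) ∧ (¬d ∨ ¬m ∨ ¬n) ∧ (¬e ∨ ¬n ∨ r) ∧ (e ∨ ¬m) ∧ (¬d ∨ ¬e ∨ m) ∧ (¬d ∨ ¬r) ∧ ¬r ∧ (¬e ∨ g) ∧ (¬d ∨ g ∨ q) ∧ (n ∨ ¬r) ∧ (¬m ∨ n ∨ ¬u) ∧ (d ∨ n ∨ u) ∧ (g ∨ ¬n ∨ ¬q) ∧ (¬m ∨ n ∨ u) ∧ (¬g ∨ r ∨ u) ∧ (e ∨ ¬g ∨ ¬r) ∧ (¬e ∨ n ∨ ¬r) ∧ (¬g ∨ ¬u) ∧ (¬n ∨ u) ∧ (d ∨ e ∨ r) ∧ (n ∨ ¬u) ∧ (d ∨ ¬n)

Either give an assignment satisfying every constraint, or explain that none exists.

Unit clause (d) forces d = True.
In (¬d ∨ ¬r) only ¬r is left, so r = False.
Try u = True:
  (¬d ∨ m ∨ ¬u) forces m = True.
  (¬d ∨ g ∨ ¬m) forces g = True.
  clause (¬g ∨ ¬u) is falsified — backtrack.
So u = False.
  then (¬g ∨ r ∨ u) forces g = False.
  then (¬n ∨ u) forces n = False.
  then (¬d ∨ g ∨ ¬m) forces m = False.
  then (¬d ∨ ¬e ∨ m) forces e = False.
  then (¬d ∨ g ∨ q) forces q = True.
All clauses satisfied.

u = False; n = False; m = False; r = False; g = False; d = True; q = True; e = False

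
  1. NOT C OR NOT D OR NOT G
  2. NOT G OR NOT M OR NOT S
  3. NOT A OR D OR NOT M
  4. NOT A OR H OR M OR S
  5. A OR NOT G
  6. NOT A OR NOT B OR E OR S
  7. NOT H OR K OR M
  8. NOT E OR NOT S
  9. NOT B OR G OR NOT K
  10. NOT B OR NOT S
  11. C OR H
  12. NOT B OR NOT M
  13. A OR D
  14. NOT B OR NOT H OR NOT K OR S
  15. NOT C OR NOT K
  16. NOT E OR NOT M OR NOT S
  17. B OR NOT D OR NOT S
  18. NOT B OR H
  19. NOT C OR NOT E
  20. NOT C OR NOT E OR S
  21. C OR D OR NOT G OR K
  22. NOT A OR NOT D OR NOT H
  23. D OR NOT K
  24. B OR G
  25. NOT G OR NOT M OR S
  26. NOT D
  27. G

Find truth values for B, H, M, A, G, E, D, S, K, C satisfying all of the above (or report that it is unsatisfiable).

Unit clause (NOT D) forces D = False.
Unit clause (G) forces G = True.
In (A OR NOT G) only A is left, so A = True.
In (D OR NOT K) only NOT K is left, so K = False.
In (NOT A OR D OR NOT M) only NOT M is left, so M = False.
In (NOT H OR K OR M) only NOT H is left, so H = False.
In (C OR H) only C is left, so C = True.
In (NOT B OR H) only NOT B is left, so B = False.
In (NOT C OR NOT E) only NOT E is left, so E = False.
In (NOT A OR H OR M OR S) only S is left, so S = True.
All clauses satisfied.

B: False, H: False, M: False, A: True, G: True, E: False, D: False, S: True, K: False, C: True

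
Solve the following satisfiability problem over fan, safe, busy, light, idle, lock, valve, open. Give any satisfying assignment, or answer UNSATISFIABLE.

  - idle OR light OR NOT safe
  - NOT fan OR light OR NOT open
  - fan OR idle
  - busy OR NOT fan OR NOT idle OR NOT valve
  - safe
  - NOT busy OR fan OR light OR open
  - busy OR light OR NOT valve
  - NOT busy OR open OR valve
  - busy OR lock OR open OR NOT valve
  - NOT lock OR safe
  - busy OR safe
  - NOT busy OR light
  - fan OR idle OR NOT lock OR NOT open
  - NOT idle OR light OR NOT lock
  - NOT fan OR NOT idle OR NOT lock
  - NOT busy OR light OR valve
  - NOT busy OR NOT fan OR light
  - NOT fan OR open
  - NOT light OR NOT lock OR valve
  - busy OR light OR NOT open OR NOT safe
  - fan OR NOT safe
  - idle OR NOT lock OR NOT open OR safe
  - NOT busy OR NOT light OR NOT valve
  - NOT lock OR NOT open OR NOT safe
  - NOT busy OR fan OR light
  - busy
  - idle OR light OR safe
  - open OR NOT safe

fan: True, safe: True, busy: True, light: True, idle: False, lock: False, valve: False, open: True

Unit clause (safe) forces safe = True.
In (fan OR NOT safe) only fan is left, so fan = True.
Unit clause (busy) forces busy = True.
In (open OR NOT safe) only open is left, so open = True.
In (NOT fan OR light OR NOT open) only light is left, so light = True.
In (NOT busy OR NOT light OR NOT valve) only NOT valve is left, so valve = False.
In (NOT lock OR NOT open OR NOT safe) only NOT lock is left, so lock = False.
Set idle = False.
All clauses satisfied.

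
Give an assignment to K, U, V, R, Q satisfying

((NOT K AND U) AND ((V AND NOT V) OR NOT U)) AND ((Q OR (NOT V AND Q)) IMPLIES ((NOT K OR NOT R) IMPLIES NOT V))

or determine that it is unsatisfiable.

UNSATISFIABLE

Case K = True: the conjunct NOT K is False.
Case K = False: the formula simplifies to (U AND ((V AND NOT V) OR NOT U)) AND ((Q OR (NOT V AND Q)) IMPLIES NOT V).
  V = True: simplifies to (U AND NOT U) AND NOT Q.
    U = True: the conjunct NOT U is False.
    U = False: the conjunct U is False.
  V = False: simplifies to U AND NOT U.
    U = True: the conjunct NOT U is False.
    U = False: the conjunct U is False.
Both cases fail — unsatisfiable.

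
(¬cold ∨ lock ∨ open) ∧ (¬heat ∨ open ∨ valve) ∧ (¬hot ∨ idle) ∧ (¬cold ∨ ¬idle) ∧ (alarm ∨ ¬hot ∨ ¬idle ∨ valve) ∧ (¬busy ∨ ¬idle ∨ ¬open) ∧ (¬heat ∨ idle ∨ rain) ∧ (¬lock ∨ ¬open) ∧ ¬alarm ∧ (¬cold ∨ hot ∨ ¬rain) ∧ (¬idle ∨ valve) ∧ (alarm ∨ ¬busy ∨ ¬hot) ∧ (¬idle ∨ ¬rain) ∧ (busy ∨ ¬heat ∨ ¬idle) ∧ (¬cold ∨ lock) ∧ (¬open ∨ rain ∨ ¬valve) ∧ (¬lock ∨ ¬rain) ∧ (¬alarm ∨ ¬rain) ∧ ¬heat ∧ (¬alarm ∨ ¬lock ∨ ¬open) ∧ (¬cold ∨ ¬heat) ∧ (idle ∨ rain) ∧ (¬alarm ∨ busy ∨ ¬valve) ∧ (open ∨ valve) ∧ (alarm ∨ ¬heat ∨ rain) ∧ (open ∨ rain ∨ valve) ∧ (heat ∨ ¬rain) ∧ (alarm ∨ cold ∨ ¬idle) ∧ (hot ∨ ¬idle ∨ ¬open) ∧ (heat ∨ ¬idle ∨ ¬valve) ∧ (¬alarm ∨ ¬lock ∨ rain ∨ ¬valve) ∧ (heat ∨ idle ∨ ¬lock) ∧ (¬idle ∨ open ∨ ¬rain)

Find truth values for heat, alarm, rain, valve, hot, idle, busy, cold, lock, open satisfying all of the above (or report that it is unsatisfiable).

The formula is unsatisfiable.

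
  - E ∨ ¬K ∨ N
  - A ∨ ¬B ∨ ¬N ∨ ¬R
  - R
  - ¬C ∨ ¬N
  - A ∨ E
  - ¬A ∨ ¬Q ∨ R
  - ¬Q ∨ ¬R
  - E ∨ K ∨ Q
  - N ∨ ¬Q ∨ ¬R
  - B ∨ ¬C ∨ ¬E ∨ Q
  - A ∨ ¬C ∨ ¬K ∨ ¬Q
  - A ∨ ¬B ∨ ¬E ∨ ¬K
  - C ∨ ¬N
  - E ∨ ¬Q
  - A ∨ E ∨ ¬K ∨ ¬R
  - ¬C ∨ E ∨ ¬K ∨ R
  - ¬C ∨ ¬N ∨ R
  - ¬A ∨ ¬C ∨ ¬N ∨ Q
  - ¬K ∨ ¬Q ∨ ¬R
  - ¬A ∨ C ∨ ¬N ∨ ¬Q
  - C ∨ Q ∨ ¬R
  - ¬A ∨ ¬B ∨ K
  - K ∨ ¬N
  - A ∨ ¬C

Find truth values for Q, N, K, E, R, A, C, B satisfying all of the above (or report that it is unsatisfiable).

Q=F; N=F; K=T; E=T; R=T; A=T; C=T; B=T

Unit clause (R) forces R = True.
In (¬Q ∨ ¬R) only ¬Q is left, so Q = False.
In (C ∨ Q ∨ ¬R) only C is left, so C = True.
In (A ∨ ¬C) only A is left, so A = True.
In (¬C ∨ ¬N) only ¬N is left, so N = False.
Try K = False:
  (E ∨ K ∨ Q) forces E = True.
  (B ∨ ¬C ∨ ¬E ∨ Q) forces B = True.
  clause (¬A ∨ ¬B ∨ K) is falsified — backtrack.
So K = True.
  then (E ∨ ¬K ∨ N) forces E = True.
  then (B ∨ ¬C ∨ ¬E ∨ Q) forces B = True.
All clauses satisfied.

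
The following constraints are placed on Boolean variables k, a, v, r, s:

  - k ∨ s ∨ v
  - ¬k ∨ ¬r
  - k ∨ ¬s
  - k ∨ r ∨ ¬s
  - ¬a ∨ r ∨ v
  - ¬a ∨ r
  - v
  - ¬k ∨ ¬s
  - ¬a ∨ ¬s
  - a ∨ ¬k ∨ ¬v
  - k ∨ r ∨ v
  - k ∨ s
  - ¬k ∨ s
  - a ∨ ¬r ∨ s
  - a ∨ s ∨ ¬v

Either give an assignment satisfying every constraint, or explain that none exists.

UNSATISFIABLE

Case s = True:
  (k ∨ ¬s) forces k = True.
  Clause (¬k ∨ ¬s) is falsified — contradiction.
Case s = False:
  (v) forces v = True.
  (k ∨ s) forces k = True.
  Clause (¬k ∨ s) is falsified — contradiction.
Both cases fail, so the formula is unsatisfiable.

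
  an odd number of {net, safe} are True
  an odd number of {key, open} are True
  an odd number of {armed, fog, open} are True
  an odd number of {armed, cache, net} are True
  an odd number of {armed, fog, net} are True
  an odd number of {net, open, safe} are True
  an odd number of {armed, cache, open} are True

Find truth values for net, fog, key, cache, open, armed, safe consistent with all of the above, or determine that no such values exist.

net=F; fog=F; key=T; cache=F; open=F; armed=T; safe=T

{net, safe}: 1 true → odd ✓
{key, open}: 1 true → odd ✓
{armed, fog, open}: 1 true → odd ✓
{armed, cache, net}: 1 true → odd ✓
{armed, fog, net}: 1 true → odd ✓
{net, open, safe}: 1 true → odd ✓
{armed, cache, open}: 1 true → odd ✓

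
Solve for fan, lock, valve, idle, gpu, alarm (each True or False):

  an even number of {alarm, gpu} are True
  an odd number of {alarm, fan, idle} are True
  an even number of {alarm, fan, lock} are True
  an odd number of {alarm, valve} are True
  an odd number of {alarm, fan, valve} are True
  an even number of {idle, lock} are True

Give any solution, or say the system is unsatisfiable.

Adding constraints 2, 3, 6 mod 2: every variable appears an even number of times on the left, so the left side is 0.
But the right sides sum to 1 (mod 2). 0 ≠ 1 — the system is inconsistent.

Unsatisfiable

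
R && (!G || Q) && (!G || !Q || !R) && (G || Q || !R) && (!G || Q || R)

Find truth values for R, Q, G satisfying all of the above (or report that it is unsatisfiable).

Unit clause (R) forces R = True.
Set Q = True.
  then (!G || !Q || !R) forces G = False.
Check each clause:
  (R): R holds.
  (!G || Q): !G holds.
  (!G || !Q || !R): !G holds.
  (G || Q || !R): Q holds.
  (!G || Q || R): !G holds.
All clauses satisfied.

R=T; Q=T; G=F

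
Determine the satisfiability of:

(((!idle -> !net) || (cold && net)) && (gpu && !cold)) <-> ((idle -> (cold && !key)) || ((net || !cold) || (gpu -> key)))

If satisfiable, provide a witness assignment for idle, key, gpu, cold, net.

idle=T, key=T, gpu=T, cold=F, net=T

  (((!idle -> !net) || (cold && net)) && (gpu && !cold)) <-> ((idle -> (cold && !key)) || ((net || !cold) || (gpu -> key))) = True
    ((!idle -> !net) || (cold && net)) && (gpu && !cold) = True
      (!idle -> !net) || (cold && net) = True
        !idle -> !net = True
          !idle = False
          !net = False
        cold && net = False
      gpu && !cold = True
        !cold = True
    (idle -> (cold && !key)) || ((net || !cold) || (gpu -> key)) = True
      idle -> (cold && !key) = False
        cold && !key = False
          !key = False
      (net || !cold) || (gpu -> key) = True
        net || !cold = True
          !cold = True
        gpu -> key = True
The formula evaluates to True.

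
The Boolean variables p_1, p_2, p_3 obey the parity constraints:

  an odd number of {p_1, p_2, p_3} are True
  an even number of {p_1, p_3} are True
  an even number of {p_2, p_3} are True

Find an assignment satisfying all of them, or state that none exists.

p_1 = True, p_2 = True, p_3 = True

{p_1, p_2, p_3}: 3 true → odd ✓
{p_1, p_3}: 2 true → even ✓
{p_2, p_3}: 2 true → even ✓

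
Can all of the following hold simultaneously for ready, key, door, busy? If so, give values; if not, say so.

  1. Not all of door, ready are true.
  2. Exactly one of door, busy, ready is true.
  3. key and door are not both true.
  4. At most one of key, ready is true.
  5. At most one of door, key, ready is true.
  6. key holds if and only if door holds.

ready: True; key: False; door: False; busy: False

  (1) {door, ready}: 1/2 true — not all ✓
  (2) {door, busy, ready}: 1 true — exactly one ✓
  (3) key=F, door=F — not both ✓
  (4) {key, ready}: 1 true — at most one ✓
  (5) {door, key, ready}: 1 true — at most one ✓
  (6) key=F, door=F — same ✓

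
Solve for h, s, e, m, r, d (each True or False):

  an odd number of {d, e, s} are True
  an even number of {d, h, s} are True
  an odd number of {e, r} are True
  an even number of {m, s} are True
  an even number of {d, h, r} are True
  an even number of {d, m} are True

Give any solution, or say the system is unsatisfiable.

h=F, s=F, e=T, m=F, r=F, d=F

{d, e, s}: 1 true → odd ✓
{d, h, s}: 0 true → even ✓
{e, r}: 1 true → odd ✓
{m, s}: 0 true → even ✓
{d, h, r}: 0 true → even ✓
{d, m}: 0 true → even ✓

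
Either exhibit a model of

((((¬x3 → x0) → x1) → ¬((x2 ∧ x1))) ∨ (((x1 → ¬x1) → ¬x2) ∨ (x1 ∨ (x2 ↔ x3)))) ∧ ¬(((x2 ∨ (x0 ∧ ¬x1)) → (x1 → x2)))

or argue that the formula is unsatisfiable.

The conjunct ¬(((x2 ∨ (x0 ∧ ¬x1)) → (x1 → x2))) is unsatisfiable on its own:
  x0=F, x1=F, x2=F: evaluates to False.
  x0=F, x1=F, x2=T: evaluates to False.
  x0=F, x1=T, x2=F: evaluates to False.
  x0=F, x1=T, x2=T: evaluates to False.
  x0=T, x1=F, x2=F: evaluates to False.
  x0=T, x1=F, x2=T: evaluates to False.
  x0=T, x1=T, x2=F: evaluates to False.
  x0=T, x1=T, x2=T: evaluates to False.
So the whole conjunction is unsatisfiable.

The formula is unsatisfiable.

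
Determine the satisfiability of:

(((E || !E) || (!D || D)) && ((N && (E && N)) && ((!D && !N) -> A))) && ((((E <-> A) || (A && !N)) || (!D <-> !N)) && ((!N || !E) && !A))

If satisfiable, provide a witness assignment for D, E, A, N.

No satisfying assignment exists.

Case N = True: the formula simplifies to (((E || !E) || (!D || D)) && E) && (((E <-> A) || D) && (!E && !A)).
  E = True: the conjunct !E is False.
  E = False: the conjunct E is False.
Case N = False: the conjunct N is False.
Both cases fail — unsatisfiable.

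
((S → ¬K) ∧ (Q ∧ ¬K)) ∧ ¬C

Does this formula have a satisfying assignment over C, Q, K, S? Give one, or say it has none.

C = False; Q = True; K = False; S = True

  (S → ¬K) ∧ (Q ∧ ¬K) = True
    S → ¬K = True
      ¬K = True
    Q ∧ ¬K = True
      ¬K = True
  ¬C = True
Both conjuncts True, so the formula holds.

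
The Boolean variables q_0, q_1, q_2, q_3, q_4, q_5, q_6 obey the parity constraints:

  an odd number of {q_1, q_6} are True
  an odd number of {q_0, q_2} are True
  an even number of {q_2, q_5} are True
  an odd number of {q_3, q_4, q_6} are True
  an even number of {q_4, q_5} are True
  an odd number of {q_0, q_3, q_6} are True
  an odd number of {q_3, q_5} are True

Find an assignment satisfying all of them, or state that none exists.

No satisfying assignment exists.

Adding constraints 2, 3, 4, 5, 6 mod 2: every variable appears an even number of times on the left, so the left side is 0.
But the right sides sum to 1 (mod 2). 0 ≠ 1 — the system is inconsistent.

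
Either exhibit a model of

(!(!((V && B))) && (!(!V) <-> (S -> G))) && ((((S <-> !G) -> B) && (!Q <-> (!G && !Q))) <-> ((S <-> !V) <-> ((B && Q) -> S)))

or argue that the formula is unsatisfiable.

B = True, Q = False, S = True, V = True, G = True

  !(!((V && B))) && (!(!V) <-> (S -> G)) = True
    !(!((V && B))) = True
      !((V && B)) = False
        V && B = True
    !(!V) <-> (S -> G) = True
      !(!V) = True
        !V = False
      S -> G = True
  (((S <-> !G) -> B) && (!Q <-> (!G && !Q))) <-> ((S <-> !V) <-> ((B && Q) -> S)) = True
    ((S <-> !G) -> B) && (!Q <-> (!G && !Q)) = False
      (S <-> !G) -> B = True
        S <-> !G = False
          !G = False
      !Q <-> (!G && !Q) = False
        !Q = True
        !G && !Q = False
          !G = False
          !Q = True
    (S <-> !V) <-> ((B && Q) -> S) = False
      S <-> !V = False
        !V = False
      (B && Q) -> S = True
        B && Q = False
Both conjuncts True, so the formula holds.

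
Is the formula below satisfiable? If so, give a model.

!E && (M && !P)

P: False, E: False, M: True

  !E = True
  M && !P = True
    !P = True
Both conjuncts True, so the formula holds.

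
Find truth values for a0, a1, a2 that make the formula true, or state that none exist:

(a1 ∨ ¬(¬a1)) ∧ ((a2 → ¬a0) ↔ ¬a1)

a0: True, a1: True, a2: True

  a1 ∨ ¬(¬a1) = True
    ¬(¬a1) = True
      ¬a1 = False
  (a2 → ¬a0) ↔ ¬a1 = True
    a2 → ¬a0 = False
      ¬a0 = False
    ¬a1 = False
Both conjuncts True, so the formula holds.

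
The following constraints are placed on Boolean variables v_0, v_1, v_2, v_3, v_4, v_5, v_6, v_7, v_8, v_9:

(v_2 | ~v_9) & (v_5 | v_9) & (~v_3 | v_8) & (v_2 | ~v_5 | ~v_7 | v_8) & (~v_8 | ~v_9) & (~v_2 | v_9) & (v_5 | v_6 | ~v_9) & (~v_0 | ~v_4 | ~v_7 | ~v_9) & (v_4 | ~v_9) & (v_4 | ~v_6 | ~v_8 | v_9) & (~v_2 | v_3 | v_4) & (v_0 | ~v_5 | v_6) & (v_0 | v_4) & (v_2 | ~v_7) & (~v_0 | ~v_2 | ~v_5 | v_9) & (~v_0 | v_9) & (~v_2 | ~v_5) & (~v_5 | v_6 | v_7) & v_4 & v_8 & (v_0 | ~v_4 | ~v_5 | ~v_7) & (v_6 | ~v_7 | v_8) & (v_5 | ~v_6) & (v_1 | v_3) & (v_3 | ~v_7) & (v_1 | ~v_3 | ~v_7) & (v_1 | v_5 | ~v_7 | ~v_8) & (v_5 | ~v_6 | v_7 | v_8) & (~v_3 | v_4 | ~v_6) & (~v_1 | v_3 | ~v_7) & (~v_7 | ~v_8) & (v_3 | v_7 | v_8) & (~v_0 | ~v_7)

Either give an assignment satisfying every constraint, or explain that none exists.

v_0: False, v_1: False, v_2: False, v_3: True, v_4: True, v_5: True, v_6: True, v_7: False, v_8: True, v_9: False

Unit clause (v_4) forces v_4 = True.
Unit clause (v_8) forces v_8 = True.
In (~v_7 | ~v_8) only ~v_7 is left, so v_7 = False.
In (~v_8 | ~v_9) only ~v_9 is left, so v_9 = False.
In (~v_2 | v_9) only ~v_2 is left, so v_2 = False.
In (~v_0 | v_9) only ~v_0 is left, so v_0 = False.
In (v_5 | v_9) only v_5 is left, so v_5 = True.
In (v_0 | ~v_5 | v_6) only v_6 is left, so v_6 = True.
Set v_1 = False.
  then (v_1 | v_3) forces v_3 = True.
All clauses satisfied.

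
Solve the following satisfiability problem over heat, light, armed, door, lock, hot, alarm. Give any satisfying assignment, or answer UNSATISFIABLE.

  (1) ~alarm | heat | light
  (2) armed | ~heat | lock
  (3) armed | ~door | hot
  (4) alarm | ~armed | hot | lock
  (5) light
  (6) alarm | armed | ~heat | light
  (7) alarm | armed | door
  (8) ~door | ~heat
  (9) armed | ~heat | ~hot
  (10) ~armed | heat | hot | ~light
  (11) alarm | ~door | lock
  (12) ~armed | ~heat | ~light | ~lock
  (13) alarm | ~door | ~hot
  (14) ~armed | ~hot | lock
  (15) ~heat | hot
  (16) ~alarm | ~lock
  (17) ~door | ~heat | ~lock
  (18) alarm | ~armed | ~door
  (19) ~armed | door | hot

Unit clause (light) forces light = True.
Try heat = True:
  (~door | ~heat) forces door = False.
  (~heat | hot) forces hot = True.
  (armed | ~heat | ~hot) forces armed = True.
  (~armed | ~heat | ~light | ~lock) forces lock = False.
  clause (~armed | ~hot | lock) is falsified — backtrack.
So heat = False.
Set armed = True.
  then (~armed | heat | hot | ~light) forces hot = True.
  then (~armed | ~hot | lock) forces lock = True.
  then (~alarm | ~lock) forces alarm = False.
  then (alarm | ~armed | ~door) forces door = False.
All clauses satisfied.

heat = False; light = True; armed = True; door = False; lock = True; hot = True; alarm = False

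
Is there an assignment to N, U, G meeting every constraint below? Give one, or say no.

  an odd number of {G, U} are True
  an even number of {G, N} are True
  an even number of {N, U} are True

Unsatisfiable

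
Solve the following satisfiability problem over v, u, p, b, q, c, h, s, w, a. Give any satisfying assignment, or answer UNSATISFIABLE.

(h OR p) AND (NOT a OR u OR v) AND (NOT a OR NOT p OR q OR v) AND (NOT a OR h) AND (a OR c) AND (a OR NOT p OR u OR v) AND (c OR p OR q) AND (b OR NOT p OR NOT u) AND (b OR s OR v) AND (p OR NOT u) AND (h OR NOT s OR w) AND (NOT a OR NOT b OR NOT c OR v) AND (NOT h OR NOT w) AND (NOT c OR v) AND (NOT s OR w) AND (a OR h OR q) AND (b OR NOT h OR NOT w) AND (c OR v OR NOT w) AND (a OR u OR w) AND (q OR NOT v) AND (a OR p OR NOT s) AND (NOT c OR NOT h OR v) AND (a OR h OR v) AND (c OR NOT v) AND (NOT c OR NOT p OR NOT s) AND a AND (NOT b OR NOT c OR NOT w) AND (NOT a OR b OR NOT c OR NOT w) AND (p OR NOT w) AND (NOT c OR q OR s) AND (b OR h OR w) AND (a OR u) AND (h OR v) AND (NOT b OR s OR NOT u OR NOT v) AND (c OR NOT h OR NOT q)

v = True, u = False, p = False, b = True, q = True, c = True, h = True, s = False, w = False, a = True

Unit clause (a) forces a = True.
In (NOT a OR h) only h is left, so h = True.
In (NOT h OR NOT w) only NOT w is left, so w = False.
In (NOT s OR w) only NOT s is left, so s = False.
Set v = True.
  then (q OR NOT v) forces q = True.
  then (c OR NOT v) forces c = True.
Try u = True:
  (p OR NOT u) forces p = True.
  (b OR NOT p OR NOT u) forces b = True.
  clause (NOT b OR s OR NOT u OR NOT v) is falsified — backtrack.
So u = False.
Set p = False.
Set b = True.
All clauses satisfied.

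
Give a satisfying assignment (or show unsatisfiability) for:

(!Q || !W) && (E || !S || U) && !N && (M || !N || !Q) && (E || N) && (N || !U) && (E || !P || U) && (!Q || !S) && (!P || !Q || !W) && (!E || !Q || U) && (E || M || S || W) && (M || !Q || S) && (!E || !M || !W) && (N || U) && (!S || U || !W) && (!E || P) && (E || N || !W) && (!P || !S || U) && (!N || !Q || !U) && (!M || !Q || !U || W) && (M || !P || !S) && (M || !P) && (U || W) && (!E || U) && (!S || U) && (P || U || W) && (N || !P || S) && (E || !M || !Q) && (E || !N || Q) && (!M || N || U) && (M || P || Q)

Case N = True:
  Clause (!N) is falsified — contradiction.
Case N = False:
  (E || N) forces E = True.
  (N || !U) forces U = False.
  Clause (N || U) is falsified — contradiction.
Both cases fail, so the formula is unsatisfiable.

No satisfying assignment exists.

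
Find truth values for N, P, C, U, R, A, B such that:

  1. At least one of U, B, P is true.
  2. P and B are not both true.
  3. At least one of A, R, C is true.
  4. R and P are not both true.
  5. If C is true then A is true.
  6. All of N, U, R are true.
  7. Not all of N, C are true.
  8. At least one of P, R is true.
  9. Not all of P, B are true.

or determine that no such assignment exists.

N: True, P: False, C: False, U: True, R: True, A: False, B: True

  (1) {U, B, P}: 2 true — at least one ✓
  (2) P=F, B=T — not both ✓
  (3) {A, R, C}: 1 true — at least one ✓
  (4) R=T, P=F — not both ✓
  (5) C=F ⇒ A: vacuous ✓
  (6) {N, U, R}: all 3 true ✓
  (7) {N, C}: 1/2 true — not all ✓
  (8) {P, R}: 1 true — at least one ✓
  (9) {P, B}: 1/2 true — not all ✓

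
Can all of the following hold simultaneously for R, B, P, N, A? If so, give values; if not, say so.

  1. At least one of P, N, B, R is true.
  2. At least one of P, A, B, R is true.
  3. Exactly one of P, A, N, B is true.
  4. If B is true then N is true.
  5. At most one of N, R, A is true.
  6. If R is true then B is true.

R: False, B: False, P: True, N: False, A: False

  (1) {P, N, B, R}: 1 true — at least one ✓
  (2) {P, A, B, R}: 1 true — at least one ✓
  (3) {P, A, N, B}: 1 true — exactly one ✓
  (4) B=F ⇒ N: vacuous ✓
  (5) {N, R, A}: 0 true — at most one ✓
  (6) R=F ⇒ B: vacuous ✓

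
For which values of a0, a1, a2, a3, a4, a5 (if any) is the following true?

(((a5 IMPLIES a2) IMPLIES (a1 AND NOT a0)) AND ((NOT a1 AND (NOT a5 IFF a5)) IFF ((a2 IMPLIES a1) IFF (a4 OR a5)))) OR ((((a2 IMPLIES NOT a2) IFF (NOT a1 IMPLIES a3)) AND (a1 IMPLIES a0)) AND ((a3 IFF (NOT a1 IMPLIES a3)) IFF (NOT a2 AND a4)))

a0 = True; a1 = False; a2 = False; a3 = True; a4 = True; a5 = True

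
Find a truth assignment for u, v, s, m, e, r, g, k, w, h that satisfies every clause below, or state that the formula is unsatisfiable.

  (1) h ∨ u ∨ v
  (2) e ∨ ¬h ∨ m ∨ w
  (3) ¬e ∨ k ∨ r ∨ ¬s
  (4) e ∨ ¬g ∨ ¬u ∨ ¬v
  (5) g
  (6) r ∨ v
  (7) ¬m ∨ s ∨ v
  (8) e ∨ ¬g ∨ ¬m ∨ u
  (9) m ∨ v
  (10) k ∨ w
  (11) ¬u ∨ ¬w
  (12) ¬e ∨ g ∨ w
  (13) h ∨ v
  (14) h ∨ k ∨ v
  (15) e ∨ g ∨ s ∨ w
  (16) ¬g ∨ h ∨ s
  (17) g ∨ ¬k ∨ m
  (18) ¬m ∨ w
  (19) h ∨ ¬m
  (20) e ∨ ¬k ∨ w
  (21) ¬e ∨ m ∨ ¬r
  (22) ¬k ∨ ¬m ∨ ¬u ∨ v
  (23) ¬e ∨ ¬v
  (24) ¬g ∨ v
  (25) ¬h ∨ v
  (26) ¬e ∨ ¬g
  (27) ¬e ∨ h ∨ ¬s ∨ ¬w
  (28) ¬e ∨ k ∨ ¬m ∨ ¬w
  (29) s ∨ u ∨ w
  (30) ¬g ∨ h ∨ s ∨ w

u = False; v = True; s = True; m = False; e = False; r = False; g = True; k = True; w = True; h = False

Unit clause (g) forces g = True.
In (¬g ∨ v) only v is left, so v = True.
In (¬e ∨ ¬g) only ¬e is left, so e = False.
In (e ∨ ¬g ∨ ¬u ∨ ¬v) only ¬u is left, so u = False.
In (e ∨ ¬g ∨ ¬m ∨ u) only ¬m is left, so m = False.
Set s = True.
Set r = False.
Set k = True.
  then (e ∨ ¬k ∨ w) forces w = True.
Set h = False.
All clauses satisfied.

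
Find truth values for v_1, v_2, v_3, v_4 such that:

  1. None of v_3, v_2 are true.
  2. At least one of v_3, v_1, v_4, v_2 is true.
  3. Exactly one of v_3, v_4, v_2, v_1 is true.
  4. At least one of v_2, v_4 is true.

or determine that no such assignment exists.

v_1=F; v_2=F; v_3=F; v_4=T

  (1) {v_3, v_2}: 0 true — none ✓
  (2) {v_3, v_1, v_4, v_2}: 1 true — at least one ✓
  (3) {v_3, v_4, v_2, v_1}: 1 true — exactly one ✓
  (4) {v_2, v_4}: 1 true — at least one ✓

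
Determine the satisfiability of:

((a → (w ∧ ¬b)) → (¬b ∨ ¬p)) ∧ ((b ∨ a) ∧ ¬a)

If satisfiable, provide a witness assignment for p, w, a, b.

p = False, w = False, a = False, b = True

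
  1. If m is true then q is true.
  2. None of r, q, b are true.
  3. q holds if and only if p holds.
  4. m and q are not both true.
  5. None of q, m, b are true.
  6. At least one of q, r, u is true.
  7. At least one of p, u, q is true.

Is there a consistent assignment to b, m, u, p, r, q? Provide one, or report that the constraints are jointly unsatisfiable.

b=F; m=F; u=T; p=F; r=F; q=F

  (1) m=F ⇒ q: vacuous ✓
  (2) {r, q, b}: 0 true — none ✓
  (3) q=F, p=F — same ✓
  (4) m=F, q=F — not both ✓
  (5) {q, m, b}: 0 true — none ✓
  (6) {q, r, u}: 1 true — at least one ✓
  (7) {p, u, q}: 1 true — at least one ✓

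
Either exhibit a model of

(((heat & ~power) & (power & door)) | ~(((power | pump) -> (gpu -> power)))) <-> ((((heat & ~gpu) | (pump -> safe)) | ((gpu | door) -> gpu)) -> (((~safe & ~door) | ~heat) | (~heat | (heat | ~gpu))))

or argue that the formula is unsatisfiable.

door = True, gpu = True, pump = True, power = False, heat = True, safe = True

  (((heat & ~power) & (power & door)) | ~(((power | pump) -> (gpu -> power)))) <-> ((((heat & ~gpu) | (pump -> safe)) | ((gpu | door) -> gpu)) -> (((~safe & ~door) | ~heat) | (~heat | (heat | ~gpu)))) = True
    ((heat & ~power) & (power & door)) | ~(((power | pump) -> (gpu -> power))) = True
      (heat & ~power) & (power & door) = False
        heat & ~power = True
          ~power = True
        power & door = False
      ~(((power | pump) -> (gpu -> power))) = True
        (power | pump) -> (gpu -> power) = False
          power | pump = True
          gpu -> power = False
    (((heat & ~gpu) | (pump -> safe)) | ((gpu | door) -> gpu)) -> (((~safe & ~door) | ~heat) | (~heat | (heat | ~gpu))) = True
      ((heat & ~gpu) | (pump -> safe)) | ((gpu | door) -> gpu) = True
        (heat & ~gpu) | (pump -> safe) = True
          heat & ~gpu = False
            ~gpu = False
          pump -> safe = True
        (gpu | door) -> gpu = True
          gpu | door = True
      ((~safe & ~door) | ~heat) | (~heat | (heat | ~gpu)) = True
        (~safe & ~door) | ~heat = False
          ~safe & ~door = False
            ~safe = False
            ~door = False
          ~heat = False
        ~heat | (heat | ~gpu) = True
          ~heat = False
          heat | ~gpu = True
            ~gpu = False
The formula evaluates to True.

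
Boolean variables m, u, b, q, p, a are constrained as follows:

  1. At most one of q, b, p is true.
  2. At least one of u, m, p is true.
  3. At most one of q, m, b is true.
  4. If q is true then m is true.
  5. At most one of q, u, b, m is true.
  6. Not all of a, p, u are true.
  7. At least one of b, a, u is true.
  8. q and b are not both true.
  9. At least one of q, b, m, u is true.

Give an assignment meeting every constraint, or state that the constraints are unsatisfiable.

m=F, u=T, b=F, q=F, p=T, a=F

  (1) {q, b, p}: 1 true — at most one ✓
  (2) {u, m, p}: 2 true — at least one ✓
  (3) {q, m, b}: 0 true — at most one ✓
  (4) q=F ⇒ m: vacuous ✓
  (5) {q, u, b, m}: 1 true — at most one ✓
  (6) {a, p, u}: 2/3 true — not all ✓
  (7) {b, a, u}: 1 true — at least one ✓
  (8) q=F, b=F — not both ✓
  (9) {q, b, m, u}: 1 true — at least one ✓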